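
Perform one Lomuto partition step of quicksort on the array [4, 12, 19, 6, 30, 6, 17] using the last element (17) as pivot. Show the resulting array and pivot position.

Lomuto partition with pivot = 17:

Initial array: [4, 12, 19, 6, 30, 6, 17]

arr[0]=4 <= 17: swap with position 0, array becomes [4, 12, 19, 6, 30, 6, 17]
arr[1]=12 <= 17: swap with position 1, array becomes [4, 12, 19, 6, 30, 6, 17]
arr[2]=19 > 17: no swap
arr[3]=6 <= 17: swap with position 2, array becomes [4, 12, 6, 19, 30, 6, 17]
arr[4]=30 > 17: no swap
arr[5]=6 <= 17: swap with position 3, array becomes [4, 12, 6, 6, 30, 19, 17]

Place pivot at position 4: [4, 12, 6, 6, 17, 19, 30]
Pivot position: 4

After partitioning with pivot 17, the array becomes [4, 12, 6, 6, 17, 19, 30]. The pivot is placed at index 4. All elements to the left of the pivot are <= 17, and all elements to the right are > 17.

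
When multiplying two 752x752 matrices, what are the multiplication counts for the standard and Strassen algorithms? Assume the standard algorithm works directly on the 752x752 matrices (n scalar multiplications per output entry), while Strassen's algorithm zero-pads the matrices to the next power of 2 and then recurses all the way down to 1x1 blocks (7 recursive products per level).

Matrix multiplication for 752x752 matrices:

Strassen's algorithm requires power-of-2 dimensions. Pad 752x752 to 1024x1024 (next power of 2).

Standard algorithm: 752^3 = 425259008 multiplications
Strassen's algorithm: 7^(log2(1024)) = 7^10 = 282475249 multiplications
Savings: 425259008 - 282475249 = 142783759 multiplications

Standard: 425259008 multiplications (752^3). Strassen: 282475249 multiplications (7^10, after padding to 1024x1024). Strassen reduces 8 recursive multiplications to 7 at each level.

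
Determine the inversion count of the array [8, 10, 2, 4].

Finding inversions in [8, 10, 2, 4]:

(0, 2): arr[0]=8 > arr[2]=2
(0, 3): arr[0]=8 > arr[3]=4
(1, 2): arr[1]=10 > arr[2]=2
(1, 3): arr[1]=10 > arr[3]=4

Total inversions: 4

The array has 4 inversion(s): (0,2), (0,3), (1,2), (1,3). Each pair (i,j) satisfies i < j and arr[i] > arr[j].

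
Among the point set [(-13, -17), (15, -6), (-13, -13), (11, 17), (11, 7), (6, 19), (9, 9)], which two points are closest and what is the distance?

Computing all pairwise distances among 7 points:

d((-13, -17), (15, -6)) = 30.0832
d((-13, -17), (-13, -13)) = 4.0
d((-13, -17), (11, 17)) = 41.6173
d((-13, -17), (11, 7)) = 33.9411
d((-13, -17), (6, 19)) = 40.7063
d((-13, -17), (9, 9)) = 34.0588
d((15, -6), (-13, -13)) = 28.8617
d((15, -6), (11, 17)) = 23.3452
d((15, -6), (11, 7)) = 13.6015
d((15, -6), (6, 19)) = 26.5707
d((15, -6), (9, 9)) = 16.1555
d((-13, -13), (11, 17)) = 38.4187
d((-13, -13), (11, 7)) = 31.241
d((-13, -13), (6, 19)) = 37.2156
d((-13, -13), (9, 9)) = 31.1127
d((11, 17), (11, 7)) = 10.0
d((11, 17), (6, 19)) = 5.3852
d((11, 17), (9, 9)) = 8.2462
d((11, 7), (6, 19)) = 13.0
d((11, 7), (9, 9)) = 2.8284 <-- minimum
d((6, 19), (9, 9)) = 10.4403

Closest pair: (11, 7) and (9, 9) with distance 2.8284

The closest pair is (11, 7) and (9, 9) with Euclidean distance 2.8284. For 7 points, brute-force pairwise comparison is shown above. For large n, the divide-and-conquer algorithm (sort by x, recurse on halves, check the dividing strip) achieves O(n log n).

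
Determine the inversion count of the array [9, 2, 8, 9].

Finding inversions in [9, 2, 8, 9]:

(0, 1): arr[0]=9 > arr[1]=2
(0, 2): arr[0]=9 > arr[2]=8

Total inversions: 2

The array has 2 inversion(s): (0,1), (0,2). Each pair (i,j) satisfies i < j and arr[i] > arr[j].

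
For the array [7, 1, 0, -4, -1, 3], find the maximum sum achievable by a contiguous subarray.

Using Kadane's algorithm on [7, 1, 0, -4, -1, 3]:

Scanning through the array:
Position 1 (value 1): max_ending_here = 8, max_so_far = 8
Position 2 (value 0): max_ending_here = 8, max_so_far = 8
Position 3 (value -4): max_ending_here = 4, max_so_far = 8
Position 4 (value -1): max_ending_here = 3, max_so_far = 8
Position 5 (value 3): max_ending_here = 6, max_so_far = 8

Maximum subarray: [7, 1]
Maximum sum: 8

The maximum subarray is [7, 1] with sum 8. This subarray runs from index 0 to index 1.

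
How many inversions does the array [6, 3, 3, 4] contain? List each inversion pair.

Finding inversions in [6, 3, 3, 4]:

(0, 1): arr[0]=6 > arr[1]=3
(0, 2): arr[0]=6 > arr[2]=3
(0, 3): arr[0]=6 > arr[3]=4

Total inversions: 3

The array has 3 inversion(s): (0,1), (0,2), (0,3). Each pair (i,j) satisfies i < j and arr[i] > arr[j].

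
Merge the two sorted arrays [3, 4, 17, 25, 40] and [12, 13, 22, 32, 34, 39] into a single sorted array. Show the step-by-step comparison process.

Merging process:

Compare 3 vs 12: take 3 from left. Merged: [3]
Compare 4 vs 12: take 4 from left. Merged: [3, 4]
Compare 17 vs 12: take 12 from right. Merged: [3, 4, 12]
Compare 17 vs 13: take 13 from right. Merged: [3, 4, 12, 13]
Compare 17 vs 22: take 17 from left. Merged: [3, 4, 12, 13, 17]
Compare 25 vs 22: take 22 from right. Merged: [3, 4, 12, 13, 17, 22]
Compare 25 vs 32: take 25 from left. Merged: [3, 4, 12, 13, 17, 22, 25]
Compare 40 vs 32: take 32 from right. Merged: [3, 4, 12, 13, 17, 22, 25, 32]
Compare 40 vs 34: take 34 from right. Merged: [3, 4, 12, 13, 17, 22, 25, 32, 34]
Compare 40 vs 39: take 39 from right. Merged: [3, 4, 12, 13, 17, 22, 25, 32, 34, 39]
Append remaining from left: [40]. Merged: [3, 4, 12, 13, 17, 22, 25, 32, 34, 39, 40]

Final merged array: [3, 4, 12, 13, 17, 22, 25, 32, 34, 39, 40]
Total comparisons: 10

The merged array is [3, 4, 12, 13, 17, 22, 25, 32, 34, 39, 40], requiring 10 comparisons. The merge step runs in O(n) time where n is the total number of elements.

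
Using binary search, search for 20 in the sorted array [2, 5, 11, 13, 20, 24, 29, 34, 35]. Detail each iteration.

Binary search for 20 in [2, 5, 11, 13, 20, 24, 29, 34, 35]:

lo=0, hi=8, mid=4, arr[mid]=20 -> Found target at index 4!

Binary search finds 20 at index 4 after 1 comparisons. The search repeatedly halves the search space by comparing with the middle element.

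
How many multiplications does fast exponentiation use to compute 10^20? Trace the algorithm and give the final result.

Computing 10^20 by squaring (build up from 10^1; each line after the first costs one multiplication):

10^1 = 10
10^2 = (10^1)^2 = 10^2 = 100
10^4 = (10^2)^2 = 100^2 = 10000
10^5 = 10 * 10^4 = 10 * 10000 = 100000
10^10 = (10^5)^2 = 100000^2 = 10000000000
10^20 = (10^10)^2 = 10000000000^2 = 100000000000000000000

Result: 100000000000000000000
Multiplications needed: 5 (5 lines after 10^1)

10^20 = 100000000000000000000. Using exponentiation by squaring, this requires 5 multiplications. The key idea: if the exponent is even, square the half-power; if odd, multiply by the base once.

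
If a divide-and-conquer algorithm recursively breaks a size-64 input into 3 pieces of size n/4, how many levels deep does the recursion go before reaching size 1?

For divide and conquer with division factor 4:

Problem sizes at each level:
Level 0: 64
Level 1: 16
Level 2: 4
Level 3: 1

The root is level 0 and the size-1 base case is level 3 (the tree spans levels 0 through 3, i.e. 4 levels counting the root), so the depth is the number of divisions: log_4(64) = 3

The recursion tree depth is log_4(64) = 3. At each level, the problem size is divided by 4, so it takes 3 divisions to reduce to a base case of size 1. The algorithm makes 3 recursive calls at each level.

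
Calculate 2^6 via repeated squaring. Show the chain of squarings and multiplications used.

Computing 2^6 by squaring (build up from 2^1; each line after the first costs one multiplication):

2^1 = 2
2^2 = (2^1)^2 = 2^2 = 4
2^3 = 2 * 2^2 = 2 * 4 = 8
2^6 = (2^3)^2 = 8^2 = 64

Result: 64
Multiplications needed: 3 (3 lines after 2^1)

2^6 = 64. Using exponentiation by squaring, this requires 3 multiplications. The key idea: if the exponent is even, square the half-power; if odd, multiply by the base once.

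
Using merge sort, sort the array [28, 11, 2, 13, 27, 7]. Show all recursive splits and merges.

Merge sort trace:

Split: [28, 11, 2, 13, 27, 7] -> [28, 11, 2] and [13, 27, 7]
  Split: [28, 11, 2] -> [28] and [11, 2]
    Split: [11, 2] -> [11] and [2]
    Merge: [11] + [2] -> [2, 11]
  Merge: [28] + [2, 11] -> [2, 11, 28]
  Split: [13, 27, 7] -> [13] and [27, 7]
    Split: [27, 7] -> [27] and [7]
    Merge: [27] + [7] -> [7, 27]
  Merge: [13] + [7, 27] -> [7, 13, 27]
Merge: [2, 11, 28] + [7, 13, 27] -> [2, 7, 11, 13, 27, 28]

Final sorted array: [2, 7, 11, 13, 27, 28]

The merge sort proceeds by recursively splitting the array and merging sorted halves.
After all merges, the sorted array is [2, 7, 11, 13, 27, 28].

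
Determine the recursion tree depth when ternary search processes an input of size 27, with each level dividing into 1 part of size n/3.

For divide and conquer with division factor 3:

Problem sizes at each level:
Level 0: 27
Level 1: 9
Level 2: 3
Level 3: 1

The root is level 0 and the size-1 base case is level 3 (the tree spans levels 0 through 3, i.e. 4 levels counting the root), so the depth is the number of divisions: log_3(27) = 3

The recursion tree depth is log_3(27) = 3. At each level, the problem size is divided by 3, so it takes 3 divisions to reduce to a base case of size 1. The algorithm makes 1 recursive call at each level.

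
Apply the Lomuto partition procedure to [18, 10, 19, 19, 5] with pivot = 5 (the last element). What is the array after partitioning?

Lomuto partition with pivot = 5:

Initial array: [18, 10, 19, 19, 5]

arr[0]=18 > 5: no swap
arr[1]=10 > 5: no swap
arr[2]=19 > 5: no swap
arr[3]=19 > 5: no swap

Place pivot at position 0: [5, 10, 19, 19, 18]
Pivot position: 0

After partitioning with pivot 5, the array becomes [5, 10, 19, 19, 18]. The pivot is placed at index 0. All elements to the left of the pivot are <= 5, and all elements to the right are > 5.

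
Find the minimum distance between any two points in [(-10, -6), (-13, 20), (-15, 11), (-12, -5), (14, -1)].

Computing all pairwise distances among 5 points:

d((-10, -6), (-13, 20)) = 26.1725
d((-10, -6), (-15, 11)) = 17.72
d((-10, -6), (-12, -5)) = 2.2361 <-- minimum
d((-10, -6), (14, -1)) = 24.5153
d((-13, 20), (-15, 11)) = 9.2195
d((-13, 20), (-12, -5)) = 25.02
d((-13, 20), (14, -1)) = 34.2053
d((-15, 11), (-12, -5)) = 16.2788
d((-15, 11), (14, -1)) = 31.3847
d((-12, -5), (14, -1)) = 26.3059

Closest pair: (-10, -6) and (-12, -5) with distance 2.2361

The closest pair is (-10, -6) and (-12, -5) with Euclidean distance 2.2361. For 5 points, brute-force pairwise comparison is shown above. For large n, the divide-and-conquer algorithm (sort by x, recurse on halves, check the dividing strip) achieves O(n log n).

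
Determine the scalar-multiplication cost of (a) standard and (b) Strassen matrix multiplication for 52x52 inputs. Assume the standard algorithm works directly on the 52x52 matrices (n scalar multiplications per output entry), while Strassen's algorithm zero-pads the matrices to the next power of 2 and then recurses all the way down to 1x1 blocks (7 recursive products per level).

Matrix multiplication for 52x52 matrices:

Strassen's algorithm requires power-of-2 dimensions. Pad 52x52 to 64x64 (next power of 2).

Standard algorithm: 52^3 = 140608 multiplications
Strassen's algorithm: 7^(log2(64)) = 7^6 = 117649 multiplications
Savings: 140608 - 117649 = 22959 multiplications

Standard: 140608 multiplications (52^3). Strassen: 117649 multiplications (7^6, after padding to 64x64). Strassen reduces 8 recursive multiplications to 7 at each level.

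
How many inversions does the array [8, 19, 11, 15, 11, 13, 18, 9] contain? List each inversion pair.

Finding inversions in [8, 19, 11, 15, 11, 13, 18, 9]:

(1, 2): arr[1]=19 > arr[2]=11
(1, 3): arr[1]=19 > arr[3]=15
(1, 4): arr[1]=19 > arr[4]=11
(1, 5): arr[1]=19 > arr[5]=13
(1, 6): arr[1]=19 > arr[6]=18
(1, 7): arr[1]=19 > arr[7]=9
(2, 7): arr[2]=11 > arr[7]=9
(3, 4): arr[3]=15 > arr[4]=11
(3, 5): arr[3]=15 > arr[5]=13
(3, 7): arr[3]=15 > arr[7]=9
(4, 7): arr[4]=11 > arr[7]=9
(5, 7): arr[5]=13 > arr[7]=9
(6, 7): arr[6]=18 > arr[7]=9

Total inversions: 13

The array has 13 inversion(s): (1,2), (1,3), (1,4), (1,5), (1,6), (1,7), (2,7), (3,4), (3,5), (3,7), (4,7), (5,7), (6,7). Each pair (i,j) satisfies i < j and arr[i] > arr[j].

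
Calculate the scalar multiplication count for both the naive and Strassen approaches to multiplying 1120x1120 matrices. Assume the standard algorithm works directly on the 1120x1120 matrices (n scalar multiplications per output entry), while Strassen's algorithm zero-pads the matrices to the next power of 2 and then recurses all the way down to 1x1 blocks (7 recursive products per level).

Matrix multiplication for 1120x1120 matrices:

Strassen's algorithm requires power-of-2 dimensions. Pad 1120x1120 to 2048x2048 (next power of 2).

Standard algorithm: 1120^3 = 1404928000 multiplications
Strassen's algorithm: 7^(log2(2048)) = 7^11 = 1977326743 multiplications
Difference: 1404928000 - 1977326743 = -572398743 (Strassen uses MORE here due to padding overhead — for small or just-over-power-of-2 n, padding can outweigh the per-level savings)

Standard: 1404928000 multiplications (1120^3). Strassen: 1977326743 multiplications (7^11, after padding to 2048x2048). Strassen reduces 8 recursive multiplications to 7 at each level.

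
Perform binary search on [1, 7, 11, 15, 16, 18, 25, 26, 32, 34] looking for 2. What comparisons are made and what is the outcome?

Binary search for 2 in [1, 7, 11, 15, 16, 18, 25, 26, 32, 34]:

lo=0, hi=9, mid=4, arr[mid]=16 -> 16 > 2, search left half
lo=0, hi=3, mid=1, arr[mid]=7 -> 7 > 2, search left half
lo=0, hi=0, mid=0, arr[mid]=1 -> 1 < 2, search right half
lo=1 > hi=0, target 2 not found

Binary search determines that 2 is not in the array after 3 comparisons. The search space was exhausted without finding the target.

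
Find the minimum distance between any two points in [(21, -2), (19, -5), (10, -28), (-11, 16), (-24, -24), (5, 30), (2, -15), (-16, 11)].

Computing all pairwise distances among 8 points:

d((21, -2), (19, -5)) = 3.6056 <-- minimum
d((21, -2), (10, -28)) = 28.2312
d((21, -2), (-11, 16)) = 36.7151
d((21, -2), (-24, -24)) = 50.0899
d((21, -2), (5, 30)) = 35.7771
d((21, -2), (2, -15)) = 23.0217
d((21, -2), (-16, 11)) = 39.2173
d((19, -5), (10, -28)) = 24.6982
d((19, -5), (-11, 16)) = 36.6197
d((19, -5), (-24, -24)) = 47.0106
d((19, -5), (5, 30)) = 37.6962
d((19, -5), (2, -15)) = 19.7231
d((19, -5), (-16, 11)) = 38.4838
d((10, -28), (-11, 16)) = 48.7545
d((10, -28), (-24, -24)) = 34.2345
d((10, -28), (5, 30)) = 58.2151
d((10, -28), (2, -15)) = 15.2643
d((10, -28), (-16, 11)) = 46.8722
d((-11, 16), (-24, -24)) = 42.0595
d((-11, 16), (5, 30)) = 21.2603
d((-11, 16), (2, -15)) = 33.6155
d((-11, 16), (-16, 11)) = 7.0711
d((-24, -24), (5, 30)) = 61.2944
d((-24, -24), (2, -15)) = 27.5136
d((-24, -24), (-16, 11)) = 35.9026
d((5, 30), (2, -15)) = 45.0999
d((5, 30), (-16, 11)) = 28.3196
d((2, -15), (-16, 11)) = 31.6228

Closest pair: (21, -2) and (19, -5) with distance 3.6056

The closest pair is (21, -2) and (19, -5) with Euclidean distance 3.6056. For 8 points, brute-force pairwise comparison is shown above. For large n, the divide-and-conquer algorithm (sort by x, recurse on halves, check the dividing strip) achieves O(n log n).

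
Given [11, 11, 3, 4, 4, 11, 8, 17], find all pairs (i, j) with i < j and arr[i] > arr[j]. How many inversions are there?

Finding inversions in [11, 11, 3, 4, 4, 11, 8, 17]:

(0, 2): arr[0]=11 > arr[2]=3
(0, 3): arr[0]=11 > arr[3]=4
(0, 4): arr[0]=11 > arr[4]=4
(0, 6): arr[0]=11 > arr[6]=8
(1, 2): arr[1]=11 > arr[2]=3
(1, 3): arr[1]=11 > arr[3]=4
(1, 4): arr[1]=11 > arr[4]=4
(1, 6): arr[1]=11 > arr[6]=8
(5, 6): arr[5]=11 > arr[6]=8

Total inversions: 9

The array has 9 inversion(s): (0,2), (0,3), (0,4), (0,6), (1,2), (1,3), (1,4), (1,6), (5,6). Each pair (i,j) satisfies i < j and arr[i] > arr[j].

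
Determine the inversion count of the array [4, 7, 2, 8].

Finding inversions in [4, 7, 2, 8]:

(0, 2): arr[0]=4 > arr[2]=2
(1, 2): arr[1]=7 > arr[2]=2

Total inversions: 2

The array has 2 inversion(s): (0,2), (1,2). Each pair (i,j) satisfies i < j and arr[i] > arr[j].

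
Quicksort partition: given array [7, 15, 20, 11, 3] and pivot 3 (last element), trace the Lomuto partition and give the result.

Lomuto partition with pivot = 3:

Initial array: [7, 15, 20, 11, 3]

arr[0]=7 > 3: no swap
arr[1]=15 > 3: no swap
arr[2]=20 > 3: no swap
arr[3]=11 > 3: no swap

Place pivot at position 0: [3, 15, 20, 11, 7]
Pivot position: 0

After partitioning with pivot 3, the array becomes [3, 15, 20, 11, 7]. The pivot is placed at index 0. All elements to the left of the pivot are <= 3, and all elements to the right are > 3.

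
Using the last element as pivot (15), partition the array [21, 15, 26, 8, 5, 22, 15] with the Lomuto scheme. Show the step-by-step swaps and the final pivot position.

Lomuto partition with pivot = 15:

Initial array: [21, 15, 26, 8, 5, 22, 15]

arr[0]=21 > 15: no swap
arr[1]=15 <= 15: swap with position 0, array becomes [15, 21, 26, 8, 5, 22, 15]
arr[2]=26 > 15: no swap
arr[3]=8 <= 15: swap with position 1, array becomes [15, 8, 26, 21, 5, 22, 15]
arr[4]=5 <= 15: swap with position 2, array becomes [15, 8, 5, 21, 26, 22, 15]
arr[5]=22 > 15: no swap

Place pivot at position 3: [15, 8, 5, 15, 26, 22, 21]
Pivot position: 3

After partitioning with pivot 15, the array becomes [15, 8, 5, 15, 26, 22, 21]. The pivot is placed at index 3. All elements to the left of the pivot are <= 15, and all elements to the right are > 15.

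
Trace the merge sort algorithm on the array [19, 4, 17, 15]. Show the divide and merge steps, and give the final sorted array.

Merge sort trace:

Split: [19, 4, 17, 15] -> [19, 4] and [17, 15]
  Split: [19, 4] -> [19] and [4]
  Merge: [19] + [4] -> [4, 19]
  Split: [17, 15] -> [17] and [15]
  Merge: [17] + [15] -> [15, 17]
Merge: [4, 19] + [15, 17] -> [4, 15, 17, 19]

Final sorted array: [4, 15, 17, 19]

The merge sort proceeds by recursively splitting the array and merging sorted halves.
After all merges, the sorted array is [4, 15, 17, 19].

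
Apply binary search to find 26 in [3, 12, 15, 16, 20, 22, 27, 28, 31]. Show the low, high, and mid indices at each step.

Binary search for 26 in [3, 12, 15, 16, 20, 22, 27, 28, 31]:

lo=0, hi=8, mid=4, arr[mid]=20 -> 20 < 26, search right half
lo=5, hi=8, mid=6, arr[mid]=27 -> 27 > 26, search left half
lo=5, hi=5, mid=5, arr[mid]=22 -> 22 < 26, search right half
lo=6 > hi=5, target 26 not found

Binary search determines that 26 is not in the array after 3 comparisons. The search space was exhausted without finding the target.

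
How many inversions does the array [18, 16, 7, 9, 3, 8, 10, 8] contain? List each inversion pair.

Finding inversions in [18, 16, 7, 9, 3, 8, 10, 8]:

(0, 1): arr[0]=18 > arr[1]=16
(0, 2): arr[0]=18 > arr[2]=7
(0, 3): arr[0]=18 > arr[3]=9
(0, 4): arr[0]=18 > arr[4]=3
(0, 5): arr[0]=18 > arr[5]=8
(0, 6): arr[0]=18 > arr[6]=10
(0, 7): arr[0]=18 > arr[7]=8
(1, 2): arr[1]=16 > arr[2]=7
(1, 3): arr[1]=16 > arr[3]=9
(1, 4): arr[1]=16 > arr[4]=3
(1, 5): arr[1]=16 > arr[5]=8
(1, 6): arr[1]=16 > arr[6]=10
(1, 7): arr[1]=16 > arr[7]=8
(2, 4): arr[2]=7 > arr[4]=3
(3, 4): arr[3]=9 > arr[4]=3
(3, 5): arr[3]=9 > arr[5]=8
(3, 7): arr[3]=9 > arr[7]=8
(6, 7): arr[6]=10 > arr[7]=8

Total inversions: 18

The array has 18 inversion(s): (0,1), (0,2), (0,3), (0,4), (0,5), (0,6), (0,7), (1,2), (1,3), (1,4), (1,5), (1,6), (1,7), (2,4), (3,4), (3,5), (3,7), (6,7). Each pair (i,j) satisfies i < j and arr[i] > arr[j].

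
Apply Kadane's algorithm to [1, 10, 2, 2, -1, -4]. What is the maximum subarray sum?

Using Kadane's algorithm on [1, 10, 2, 2, -1, -4]:

Scanning through the array:
Position 1 (value 10): max_ending_here = 11, max_so_far = 11
Position 2 (value 2): max_ending_here = 13, max_so_far = 13
Position 3 (value 2): max_ending_here = 15, max_so_far = 15
Position 4 (value -1): max_ending_here = 14, max_so_far = 15
Position 5 (value -4): max_ending_here = 10, max_so_far = 15

Maximum subarray: [1, 10, 2, 2]
Maximum sum: 15

The maximum subarray is [1, 10, 2, 2] with sum 15. This subarray runs from index 0 to index 3.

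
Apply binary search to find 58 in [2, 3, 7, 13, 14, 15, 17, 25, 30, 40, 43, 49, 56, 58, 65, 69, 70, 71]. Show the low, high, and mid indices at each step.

Binary search for 58 in [2, 3, 7, 13, 14, 15, 17, 25, 30, 40, 43, 49, 56, 58, 65, 69, 70, 71]:

lo=0, hi=17, mid=8, arr[mid]=30 -> 30 < 58, search right half
lo=9, hi=17, mid=13, arr[mid]=58 -> Found target at index 13!

Binary search finds 58 at index 13 after 2 comparisons. The search repeatedly halves the search space by comparing with the middle element.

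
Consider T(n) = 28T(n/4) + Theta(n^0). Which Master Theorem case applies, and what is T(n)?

Master Theorem for T(n) = 28T(n/4) + O(n^0):

a = 28, b = 4, c = 0
log_b(a) = log_4(28) = 2.4037

Case 1: c = 0 < log_4(28) = 2.4037
T(n) = O(n^(log_4 28))

For T(n) = 28T(n/4) + O(n^0): log_4(28) = 2.4037. This is Case 1 of the Master Theorem (c < log_b(a), work dominated by leaves), giving O(n^(log_4 28)).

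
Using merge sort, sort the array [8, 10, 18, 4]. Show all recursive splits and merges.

Merge sort trace:

Split: [8, 10, 18, 4] -> [8, 10] and [18, 4]
  Split: [8, 10] -> [8] and [10]
  Merge: [8] + [10] -> [8, 10]
  Split: [18, 4] -> [18] and [4]
  Merge: [18] + [4] -> [4, 18]
Merge: [8, 10] + [4, 18] -> [4, 8, 10, 18]

Final sorted array: [4, 8, 10, 18]

The merge sort proceeds by recursively splitting the array and merging sorted halves.
After all merges, the sorted array is [4, 8, 10, 18].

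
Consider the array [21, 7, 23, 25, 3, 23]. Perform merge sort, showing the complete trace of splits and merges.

Merge sort trace:

Split: [21, 7, 23, 25, 3, 23] -> [21, 7, 23] and [25, 3, 23]
  Split: [21, 7, 23] -> [21] and [7, 23]
    Split: [7, 23] -> [7] and [23]
    Merge: [7] + [23] -> [7, 23]
  Merge: [21] + [7, 23] -> [7, 21, 23]
  Split: [25, 3, 23] -> [25] and [3, 23]
    Split: [3, 23] -> [3] and [23]
    Merge: [3] + [23] -> [3, 23]
  Merge: [25] + [3, 23] -> [3, 23, 25]
Merge: [7, 21, 23] + [3, 23, 25] -> [3, 7, 21, 23, 23, 25]

Final sorted array: [3, 7, 21, 23, 23, 25]

The merge sort proceeds by recursively splitting the array and merging sorted halves.
After all merges, the sorted array is [3, 7, 21, 23, 23, 25].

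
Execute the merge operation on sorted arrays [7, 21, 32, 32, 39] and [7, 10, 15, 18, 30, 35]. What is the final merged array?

Merging process:

Compare 7 vs 7: take 7 from left. Merged: [7]
Compare 21 vs 7: take 7 from right. Merged: [7, 7]
Compare 21 vs 10: take 10 from right. Merged: [7, 7, 10]
Compare 21 vs 15: take 15 from right. Merged: [7, 7, 10, 15]
Compare 21 vs 18: take 18 from right. Merged: [7, 7, 10, 15, 18]
Compare 21 vs 30: take 21 from left. Merged: [7, 7, 10, 15, 18, 21]
Compare 32 vs 30: take 30 from right. Merged: [7, 7, 10, 15, 18, 21, 30]
Compare 32 vs 35: take 32 from left. Merged: [7, 7, 10, 15, 18, 21, 30, 32]
Compare 32 vs 35: take 32 from left. Merged: [7, 7, 10, 15, 18, 21, 30, 32, 32]
Compare 39 vs 35: take 35 from right. Merged: [7, 7, 10, 15, 18, 21, 30, 32, 32, 35]
Append remaining from left: [39]. Merged: [7, 7, 10, 15, 18, 21, 30, 32, 32, 35, 39]

Final merged array: [7, 7, 10, 15, 18, 21, 30, 32, 32, 35, 39]
Total comparisons: 10

The merged array is [7, 7, 10, 15, 18, 21, 30, 32, 32, 35, 39], requiring 10 comparisons. The merge step runs in O(n) time where n is the total number of elements.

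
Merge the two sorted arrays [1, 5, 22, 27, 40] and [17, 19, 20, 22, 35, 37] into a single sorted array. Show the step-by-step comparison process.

Merging process:

Compare 1 vs 17: take 1 from left. Merged: [1]
Compare 5 vs 17: take 5 from left. Merged: [1, 5]
Compare 22 vs 17: take 17 from right. Merged: [1, 5, 17]
Compare 22 vs 19: take 19 from right. Merged: [1, 5, 17, 19]
Compare 22 vs 20: take 20 from right. Merged: [1, 5, 17, 19, 20]
Compare 22 vs 22: take 22 from left. Merged: [1, 5, 17, 19, 20, 22]
Compare 27 vs 22: take 22 from right. Merged: [1, 5, 17, 19, 20, 22, 22]
Compare 27 vs 35: take 27 from left. Merged: [1, 5, 17, 19, 20, 22, 22, 27]
Compare 40 vs 35: take 35 from right. Merged: [1, 5, 17, 19, 20, 22, 22, 27, 35]
Compare 40 vs 37: take 37 from right. Merged: [1, 5, 17, 19, 20, 22, 22, 27, 35, 37]
Append remaining from left: [40]. Merged: [1, 5, 17, 19, 20, 22, 22, 27, 35, 37, 40]

Final merged array: [1, 5, 17, 19, 20, 22, 22, 27, 35, 37, 40]
Total comparisons: 10

The merged array is [1, 5, 17, 19, 20, 22, 22, 27, 35, 37, 40], requiring 10 comparisons. The merge step runs in O(n) time where n is the total number of elements.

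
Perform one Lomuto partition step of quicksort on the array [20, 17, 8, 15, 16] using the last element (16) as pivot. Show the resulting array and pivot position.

Lomuto partition with pivot = 16:

Initial array: [20, 17, 8, 15, 16]

arr[0]=20 > 16: no swap
arr[1]=17 > 16: no swap
arr[2]=8 <= 16: swap with position 0, array becomes [8, 17, 20, 15, 16]
arr[3]=15 <= 16: swap with position 1, array becomes [8, 15, 20, 17, 16]

Place pivot at position 2: [8, 15, 16, 17, 20]
Pivot position: 2

After partitioning with pivot 16, the array becomes [8, 15, 16, 17, 20]. The pivot is placed at index 2. All elements to the left of the pivot are <= 16, and all elements to the right are > 16.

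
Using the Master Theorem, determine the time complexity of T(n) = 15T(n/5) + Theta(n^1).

Master Theorem for T(n) = 15T(n/5) + O(n^1):

a = 15, b = 5, c = 1
log_b(a) = log_5(15) = 1.6826

Case 1: c = 1 < log_5(15) = 1.6826
T(n) = O(n^(log_5 15))

For T(n) = 15T(n/5) + O(n^1): log_5(15) = 1.6826. This is Case 1 of the Master Theorem (c < log_b(a), work dominated by leaves), giving O(n^(log_5 15)).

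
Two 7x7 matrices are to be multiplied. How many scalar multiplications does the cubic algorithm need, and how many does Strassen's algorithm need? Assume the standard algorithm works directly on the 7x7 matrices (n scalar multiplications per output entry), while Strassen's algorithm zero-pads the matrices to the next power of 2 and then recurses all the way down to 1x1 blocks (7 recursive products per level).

Matrix multiplication for 7x7 matrices:

Strassen's algorithm requires power-of-2 dimensions. Pad 7x7 to 8x8 (next power of 2).

Standard algorithm: 7^3 = 343 multiplications
Strassen's algorithm: 7^(log2(8)) = 7^3 = 343 multiplications
Savings: 343 - 343 = 0 multiplications

Standard: 343 multiplications (7^3). Strassen: 343 multiplications (7^3, after padding to 8x8). Strassen reduces 8 recursive multiplications to 7 at each level.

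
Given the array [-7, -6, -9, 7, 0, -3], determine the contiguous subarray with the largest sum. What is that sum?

Using Kadane's algorithm on [-7, -6, -9, 7, 0, -3]:

Scanning through the array:
Position 1 (value -6): max_ending_here = -6, max_so_far = -6
Position 2 (value -9): max_ending_here = -9, max_so_far = -6
Position 3 (value 7): max_ending_here = 7, max_so_far = 7
Position 4 (value 0): max_ending_here = 7, max_so_far = 7
Position 5 (value -3): max_ending_here = 4, max_so_far = 7

Maximum subarray: [7]
Maximum sum: 7

The maximum subarray is [7] with sum 7. This subarray runs from index 3 to index 3.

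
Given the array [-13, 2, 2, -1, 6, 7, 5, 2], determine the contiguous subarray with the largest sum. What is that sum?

Using Kadane's algorithm on [-13, 2, 2, -1, 6, 7, 5, 2]:

Scanning through the array:
Position 1 (value 2): max_ending_here = 2, max_so_far = 2
Position 2 (value 2): max_ending_here = 4, max_so_far = 4
Position 3 (value -1): max_ending_here = 3, max_so_far = 4
Position 4 (value 6): max_ending_here = 9, max_so_far = 9
Position 5 (value 7): max_ending_here = 16, max_so_far = 16
Position 6 (value 5): max_ending_here = 21, max_so_far = 21
Position 7 (value 2): max_ending_here = 23, max_so_far = 23

Maximum subarray: [2, 2, -1, 6, 7, 5, 2]
Maximum sum: 23

The maximum subarray is [2, 2, -1, 6, 7, 5, 2] with sum 23. This subarray runs from index 1 to index 7.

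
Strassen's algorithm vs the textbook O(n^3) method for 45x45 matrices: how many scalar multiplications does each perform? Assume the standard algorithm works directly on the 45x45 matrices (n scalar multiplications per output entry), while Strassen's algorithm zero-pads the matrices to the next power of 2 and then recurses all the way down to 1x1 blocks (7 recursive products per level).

Matrix multiplication for 45x45 matrices:

Strassen's algorithm requires power-of-2 dimensions. Pad 45x45 to 64x64 (next power of 2).

Standard algorithm: 45^3 = 91125 multiplications
Strassen's algorithm: 7^(log2(64)) = 7^6 = 117649 multiplications
Difference: 91125 - 117649 = -26524 (Strassen uses MORE here due to padding overhead — for small or just-over-power-of-2 n, padding can outweigh the per-level savings)

Standard: 91125 multiplications (45^3). Strassen: 117649 multiplications (7^6, after padding to 64x64). Strassen reduces 8 recursive multiplications to 7 at each level.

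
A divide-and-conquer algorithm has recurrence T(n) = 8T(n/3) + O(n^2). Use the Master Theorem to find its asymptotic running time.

Master Theorem for T(n) = 8T(n/3) + O(n^2):

a = 8, b = 3, c = 2
log_b(a) = log_3(8) = 1.8928

Case 3: c = 2 > log_3(8) = 1.8928
T(n) = O(n^2) = O(n^2)

For T(n) = 8T(n/3) + O(n^2): log_3(8) = 1.8928. This is Case 3 of the Master Theorem (c > log_b(a), work dominated by root), giving O(n^2).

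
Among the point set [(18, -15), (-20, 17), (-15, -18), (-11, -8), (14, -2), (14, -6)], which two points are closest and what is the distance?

Computing all pairwise distances among 6 points:

d((18, -15), (-20, 17)) = 49.679
d((18, -15), (-15, -18)) = 33.1361
d((18, -15), (-11, -8)) = 29.8329
d((18, -15), (14, -2)) = 13.6015
d((18, -15), (14, -6)) = 9.8489
d((-20, 17), (-15, -18)) = 35.3553
d((-20, 17), (-11, -8)) = 26.5707
d((-20, 17), (14, -2)) = 38.9487
d((-20, 17), (14, -6)) = 41.0488
d((-15, -18), (-11, -8)) = 10.7703
d((-15, -18), (14, -2)) = 33.121
d((-15, -18), (14, -6)) = 31.3847
d((-11, -8), (14, -2)) = 25.7099
d((-11, -8), (14, -6)) = 25.0799
d((14, -2), (14, -6)) = 4.0 <-- minimum

Closest pair: (14, -2) and (14, -6) with distance 4.0

The closest pair is (14, -2) and (14, -6) with Euclidean distance 4.0. For 6 points, brute-force pairwise comparison is shown above. For large n, the divide-and-conquer algorithm (sort by x, recurse on halves, check the dividing strip) achieves O(n log n).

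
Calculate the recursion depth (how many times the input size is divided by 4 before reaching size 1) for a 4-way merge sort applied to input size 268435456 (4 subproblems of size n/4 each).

For divide and conquer with division factor 4:

Problem sizes at each level:
Level 0: 268435456
Level 1: 67108864
Level 2: 16777216
Level 3: 4194304
Level 4: 1048576
Level 5: 262144
Level 6: 65536
Level 7: 16384
Level 8: 4096
Level 9: 1024
Level 10: 256
Level 11: 64
Level 12: 16
Level 13: 4
Level 14: 1

The root is level 0 and the size-1 base case is level 14 (the tree spans levels 0 through 14, i.e. 15 levels counting the root), so the depth is the number of divisions: log_4(268435456) = 14

The recursion tree depth is log_4(268435456) = 14. At each level, the problem size is divided by 4, so it takes 14 divisions to reduce to a base case of size 1. The algorithm makes 4 recursive calls at each level.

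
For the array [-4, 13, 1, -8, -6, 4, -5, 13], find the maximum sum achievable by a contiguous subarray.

Using Kadane's algorithm on [-4, 13, 1, -8, -6, 4, -5, 13]:

Scanning through the array:
Position 1 (value 13): max_ending_here = 13, max_so_far = 13
Position 2 (value 1): max_ending_here = 14, max_so_far = 14
Position 3 (value -8): max_ending_here = 6, max_so_far = 14
Position 4 (value -6): max_ending_here = 0, max_so_far = 14
Position 5 (value 4): max_ending_here = 4, max_so_far = 14
Position 6 (value -5): max_ending_here = -1, max_so_far = 14
Position 7 (value 13): max_ending_here = 13, max_so_far = 14

Maximum subarray: [13, 1]
Maximum sum: 14

The maximum subarray is [13, 1] with sum 14. This subarray runs from index 1 to index 2.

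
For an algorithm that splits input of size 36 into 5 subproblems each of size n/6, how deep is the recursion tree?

For divide and conquer with division factor 6:

Problem sizes at each level:
Level 0: 36
Level 1: 6
Level 2: 1

The root is level 0 and the size-1 base case is level 2 (the tree spans levels 0 through 2, i.e. 3 levels counting the root), so the depth is the number of divisions: log_6(36) = 2

The recursion tree depth is log_6(36) = 2. At each level, the problem size is divided by 6, so it takes 2 divisions to reduce to a base case of size 1. The algorithm makes 5 recursive calls at each level.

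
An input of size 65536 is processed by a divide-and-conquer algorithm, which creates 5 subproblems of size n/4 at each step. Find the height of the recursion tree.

For divide and conquer with division factor 4:

Problem sizes at each level:
Level 0: 65536
Level 1: 16384
Level 2: 4096
Level 3: 1024
Level 4: 256
Level 5: 64
Level 6: 16
Level 7: 4
Level 8: 1

The root is level 0 and the size-1 base case is level 8 (the tree spans levels 0 through 8, i.e. 9 levels counting the root), so the depth is the number of divisions: log_4(65536) = 8

The recursion tree depth is log_4(65536) = 8. At each level, the problem size is divided by 4, so it takes 8 divisions to reduce to a base case of size 1. The algorithm makes 5 recursive calls at each level.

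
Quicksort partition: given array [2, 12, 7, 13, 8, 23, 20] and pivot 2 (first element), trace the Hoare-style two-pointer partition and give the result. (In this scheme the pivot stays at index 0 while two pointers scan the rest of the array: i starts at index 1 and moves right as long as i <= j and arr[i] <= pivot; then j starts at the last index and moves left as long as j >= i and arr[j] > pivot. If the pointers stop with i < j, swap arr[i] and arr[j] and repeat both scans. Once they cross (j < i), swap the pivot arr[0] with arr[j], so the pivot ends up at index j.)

Hoare-style two-pointer partition with pivot = 2:

Initial array: [2, 12, 7, 13, 8, 23, 20]

Pointers start at i = 1, j = 6.
i ends at 1, j ends at 0: the pointers have crossed (j < i), so scanning stops.

j = 0, so swapping arr[0] with arr[j] leaves the pivot at position 0: [2, 12, 7, 13, 8, 23, 20]
Pivot position: 0

After partitioning with pivot 2, the array becomes [2, 12, 7, 13, 8, 23, 20]. The pivot is placed at index 0. All elements to the left of the pivot are <= 2, and all elements to the right are > 2.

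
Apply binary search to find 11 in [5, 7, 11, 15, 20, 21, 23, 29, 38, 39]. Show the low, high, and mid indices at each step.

Binary search for 11 in [5, 7, 11, 15, 20, 21, 23, 29, 38, 39]:

lo=0, hi=9, mid=4, arr[mid]=20 -> 20 > 11, search left half
lo=0, hi=3, mid=1, arr[mid]=7 -> 7 < 11, search right half
lo=2, hi=3, mid=2, arr[mid]=11 -> Found target at index 2!

Binary search finds 11 at index 2 after 3 comparisons. The search repeatedly halves the search space by comparing with the middle element.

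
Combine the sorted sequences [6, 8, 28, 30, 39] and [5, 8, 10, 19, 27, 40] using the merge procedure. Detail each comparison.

Merging process:

Compare 6 vs 5: take 5 from right. Merged: [5]
Compare 6 vs 8: take 6 from left. Merged: [5, 6]
Compare 8 vs 8: take 8 from left. Merged: [5, 6, 8]
Compare 28 vs 8: take 8 from right. Merged: [5, 6, 8, 8]
Compare 28 vs 10: take 10 from right. Merged: [5, 6, 8, 8, 10]
Compare 28 vs 19: take 19 from right. Merged: [5, 6, 8, 8, 10, 19]
Compare 28 vs 27: take 27 from right. Merged: [5, 6, 8, 8, 10, 19, 27]
Compare 28 vs 40: take 28 from left. Merged: [5, 6, 8, 8, 10, 19, 27, 28]
Compare 30 vs 40: take 30 from left. Merged: [5, 6, 8, 8, 10, 19, 27, 28, 30]
Compare 39 vs 40: take 39 from left. Merged: [5, 6, 8, 8, 10, 19, 27, 28, 30, 39]
Append remaining from right: [40]. Merged: [5, 6, 8, 8, 10, 19, 27, 28, 30, 39, 40]

Final merged array: [5, 6, 8, 8, 10, 19, 27, 28, 30, 39, 40]
Total comparisons: 10

The merged array is [5, 6, 8, 8, 10, 19, 27, 28, 30, 39, 40], requiring 10 comparisons. The merge step runs in O(n) time where n is the total number of elements.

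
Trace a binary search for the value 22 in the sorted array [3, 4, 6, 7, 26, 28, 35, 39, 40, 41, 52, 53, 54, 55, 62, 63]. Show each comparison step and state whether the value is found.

Binary search for 22 in [3, 4, 6, 7, 26, 28, 35, 39, 40, 41, 52, 53, 54, 55, 62, 63]:

lo=0, hi=15, mid=7, arr[mid]=39 -> 39 > 22, search left half
lo=0, hi=6, mid=3, arr[mid]=7 -> 7 < 22, search right half
lo=4, hi=6, mid=5, arr[mid]=28 -> 28 > 22, search left half
lo=4, hi=4, mid=4, arr[mid]=26 -> 26 > 22, search left half
lo=4 > hi=3, target 22 not found

Binary search determines that 22 is not in the array after 4 comparisons. The search space was exhausted without finding the target.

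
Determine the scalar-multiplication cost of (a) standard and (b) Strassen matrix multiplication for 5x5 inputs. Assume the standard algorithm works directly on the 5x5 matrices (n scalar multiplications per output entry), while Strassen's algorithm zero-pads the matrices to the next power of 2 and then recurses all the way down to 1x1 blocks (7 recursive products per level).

Matrix multiplication for 5x5 matrices:

Strassen's algorithm requires power-of-2 dimensions. Pad 5x5 to 8x8 (next power of 2).

Standard algorithm: 5^3 = 125 multiplications
Strassen's algorithm: 7^(log2(8)) = 7^3 = 343 multiplications
Difference: 125 - 343 = -218 (Strassen uses MORE here due to padding overhead — for small or just-over-power-of-2 n, padding can outweigh the per-level savings)

Standard: 125 multiplications (5^3). Strassen: 343 multiplications (7^3, after padding to 8x8). Strassen reduces 8 recursive multiplications to 7 at each level.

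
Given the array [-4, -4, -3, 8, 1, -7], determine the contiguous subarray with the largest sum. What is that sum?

Using Kadane's algorithm on [-4, -4, -3, 8, 1, -7]:

Scanning through the array:
Position 1 (value -4): max_ending_here = -4, max_so_far = -4
Position 2 (value -3): max_ending_here = -3, max_so_far = -3
Position 3 (value 8): max_ending_here = 8, max_so_far = 8
Position 4 (value 1): max_ending_here = 9, max_so_far = 9
Position 5 (value -7): max_ending_here = 2, max_so_far = 9

Maximum subarray: [8, 1]
Maximum sum: 9

The maximum subarray is [8, 1] with sum 9. This subarray runs from index 3 to index 4.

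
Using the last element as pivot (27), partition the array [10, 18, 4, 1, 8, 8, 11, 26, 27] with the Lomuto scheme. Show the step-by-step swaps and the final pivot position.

Lomuto partition with pivot = 27:

Initial array: [10, 18, 4, 1, 8, 8, 11, 26, 27]

arr[0]=10 <= 27: swap with position 0, array becomes [10, 18, 4, 1, 8, 8, 11, 26, 27]
arr[1]=18 <= 27: swap with position 1, array becomes [10, 18, 4, 1, 8, 8, 11, 26, 27]
arr[2]=4 <= 27: swap with position 2, array becomes [10, 18, 4, 1, 8, 8, 11, 26, 27]
arr[3]=1 <= 27: swap with position 3, array becomes [10, 18, 4, 1, 8, 8, 11, 26, 27]
arr[4]=8 <= 27: swap with position 4, array becomes [10, 18, 4, 1, 8, 8, 11, 26, 27]
arr[5]=8 <= 27: swap with position 5, array becomes [10, 18, 4, 1, 8, 8, 11, 26, 27]
arr[6]=11 <= 27: swap with position 6, array becomes [10, 18, 4, 1, 8, 8, 11, 26, 27]
arr[7]=26 <= 27: swap with position 7, array becomes [10, 18, 4, 1, 8, 8, 11, 26, 27]

Place pivot at position 8: [10, 18, 4, 1, 8, 8, 11, 26, 27]
Pivot position: 8

After partitioning with pivot 27, the array becomes [10, 18, 4, 1, 8, 8, 11, 26, 27]. The pivot is placed at index 8. All elements to the left of the pivot are <= 27, and all elements to the right are > 27.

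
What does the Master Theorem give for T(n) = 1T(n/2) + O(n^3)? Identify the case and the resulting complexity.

Master Theorem for T(n) = 1T(n/2) + O(n^3):

a = 1, b = 2, c = 3
log_b(a) = log_2(1) = 0.0000

Case 3: c = 3 > log_2(1) = 0.0000
T(n) = O(n^3) = O(n^3)

For T(n) = 1T(n/2) + O(n^3): log_2(1) = 0.0000. This is Case 3 of the Master Theorem (c > log_b(a), work dominated by root), giving O(n^3).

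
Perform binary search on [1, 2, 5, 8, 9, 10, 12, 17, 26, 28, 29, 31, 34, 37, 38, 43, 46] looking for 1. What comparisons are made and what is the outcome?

Binary search for 1 in [1, 2, 5, 8, 9, 10, 12, 17, 26, 28, 29, 31, 34, 37, 38, 43, 46]:

lo=0, hi=16, mid=8, arr[mid]=26 -> 26 > 1, search left half
lo=0, hi=7, mid=3, arr[mid]=8 -> 8 > 1, search left half
lo=0, hi=2, mid=1, arr[mid]=2 -> 2 > 1, search left half
lo=0, hi=0, mid=0, arr[mid]=1 -> Found target at index 0!

Binary search finds 1 at index 0 after 4 comparisons. The search repeatedly halves the search space by comparing with the middle element.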